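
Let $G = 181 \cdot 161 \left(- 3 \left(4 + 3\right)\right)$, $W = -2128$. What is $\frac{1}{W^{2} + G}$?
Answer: $\frac{1}{3916423} \approx 2.5534 \cdot 10^{-7}$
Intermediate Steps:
$G = -611961$ ($G = 29141 \left(\left(-3\right) 7\right) = 29141 \left(-21\right) = -611961$)
$\frac{1}{W^{2} + G} = \frac{1}{\left(-2128\right)^{2} - 611961} = \frac{1}{4528384 - 611961} = \frac{1}{3916423}$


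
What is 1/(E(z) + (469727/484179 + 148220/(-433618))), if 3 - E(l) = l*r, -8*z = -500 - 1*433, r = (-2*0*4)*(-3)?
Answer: 104974364811/380881629886 ≈ 0.27561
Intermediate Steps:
r = 0 (r = (0*4)*(-3) = 0*(-3) = 0)
z = 933/8 (z = -(-500 - 1*433)/8 = -(-500 - 433)/8 = -⅛*(-933) = 933/8 ≈ 116.63)
E(l) = 3 (E(l) = 3 - l*0 = 3 - 1*0 = 3 + 0 = 3)
1/(E(z) + (469727/484179 + 148220/(-433618))) = 1/(3 + (469727/484179 + 148220/(-433618))) = 1/(3 + (469727*(1/484179) + 148220*(-1/433618))) = 1/(3 + (469727/484179 - 74110/216809)) = 1/(3 + 65958535453/104974364811) = 1/(380881629886/104974364811) = 104974364811/380881629886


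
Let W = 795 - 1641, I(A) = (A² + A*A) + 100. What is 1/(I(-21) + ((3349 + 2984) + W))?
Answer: 1/6469 ≈ 0.00015458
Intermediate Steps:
I(A) = 100 + 2*A² (I(A) = (A² + A²) + 100 = 2*A² + 100 = 100 + 2*A²)
W = -846
1/(I(-21) + ((3349 + 2984) + W)) = 1/((100 + 2*(-21)²) + ((3349 + 2984) - 846)) = 1/((100 + 2*441) + (6333 - 846)) = 1/((100 + 882) + 5487) = 1/(982 + 5487) = 1/6469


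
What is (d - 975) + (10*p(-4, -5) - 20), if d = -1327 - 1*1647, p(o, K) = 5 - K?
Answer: -3869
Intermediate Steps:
d = -2974 (d = -1327 - 1647 = -2974)
(d - 975) + (10*p(-4, -5) - 20) = (-2974 - 975) + (10*(5 - 1*(-5)) - 20) = -3949 + (10*(5 + 5) - 20) = -3949 + (10*10 - 20) = -3949 + (100 - 20) = -3949 + 80 = -3869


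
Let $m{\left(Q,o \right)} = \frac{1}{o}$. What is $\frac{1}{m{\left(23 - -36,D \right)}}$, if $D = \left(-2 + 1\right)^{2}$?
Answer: $1$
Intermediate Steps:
$D = 1$ ($D = \left(-1\right)^{2} = 1$)
$\frac{1}{m{\left(23 - -36,D \right)}} = \frac{1}{1^{-1}} = 1^{-1} = 1$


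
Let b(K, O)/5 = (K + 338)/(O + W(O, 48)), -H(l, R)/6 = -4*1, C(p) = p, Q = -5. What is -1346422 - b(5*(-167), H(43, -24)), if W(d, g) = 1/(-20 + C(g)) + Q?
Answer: -717573346/533 ≈ -1.3463e+6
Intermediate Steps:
H(l, R) = 24 (H(l, R) = -(-24) = -6*(-4) = 24)
W(d, g) = -5 + 1/(-20 + g) (W(d, g) = 1/(-20 + g) - 5 = -5 + 1/(-20 + g))
b(K, O) = 5*(338 + K)/(-139/28 + O) (b(K, O) = 5*((K + 338)/(O + (101 - 5*48)/(-20 + 48))) = 5*((338 + K)/(O + (101 - 240)/28)) = 5*((338 + K)/(O + (1/28)*(-139))) = 5*((338 + K)/(O - 139/28)) = 5*((338 + K)/(-139/28 + O)) = 5*(338 + K)/(-139/28 + O))
-1346422 - b(5*(-167), H(43, -24)) = -1346422 - 140*(338 + 5*(-167))/(-139 + 28*24) = -1346422 - 140*(338 - 835)/(-139 + 672) = -1346422 - 140*(-497)/533 = -1346422 - 1*(-69580/533) = -1346422 + 69580/533 = -717573346/533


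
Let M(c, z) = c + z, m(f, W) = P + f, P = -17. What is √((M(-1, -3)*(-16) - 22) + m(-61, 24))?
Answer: 6*I ≈ 6.0*I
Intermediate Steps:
m(f, W) = -17 + f
√((M(-1, -3)*(-16) - 22) + m(-61, 24)) = √(((-1 - 3)*(-16) - 22) + (-17 - 61)) = √((-4*(-16) - 22) - 78) = √((64 - 22) - 78) = √(42 - 78) = √(-36) = 6*I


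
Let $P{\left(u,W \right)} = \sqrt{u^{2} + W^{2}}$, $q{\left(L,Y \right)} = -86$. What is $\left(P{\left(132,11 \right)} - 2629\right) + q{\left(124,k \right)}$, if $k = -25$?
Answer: $-2715 + 11 \sqrt{145} \approx -2582.5$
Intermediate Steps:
$P{\left(u,W \right)} = \sqrt{W^{2} + u^{2}}$
$\left(P{\left(132,11 \right)} - 2629\right) + q{\left(124,k \right)} = \left(\sqrt{11^{2} + 132^{2}} - 2629\right) - 86 = \left(\sqrt{121 + 17424} - 2629\right) - 86 = \left(\sqrt{17545} - 2629\right) - 86 = \left(11 \sqrt{145} - 2629\right) - 86 = \left(-2629 + 11 \sqrt{145}\right) - 86 = -2715 + 11 \sqrt{145}$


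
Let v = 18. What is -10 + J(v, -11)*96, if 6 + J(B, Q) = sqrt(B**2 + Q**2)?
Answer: -586 + 96*sqrt(445) ≈ 1439.1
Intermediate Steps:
J(B, Q) = -6 + sqrt(B**2 + Q**2)
-10 + J(v, -11)*96 = -10 + (-6 + sqrt(18**2 + (-11)**2))*96 = -10 + (-6 + sqrt(324 + 121))*96 = -10 + (-6 + sqrt(445))*96 = -10 + (-576 + 96*sqrt(445)) = -586 + 96*sqrt(445)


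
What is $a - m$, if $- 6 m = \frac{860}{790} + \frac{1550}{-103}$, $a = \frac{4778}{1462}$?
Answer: $\frac{5600001}{5948147} \approx 0.94147$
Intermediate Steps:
$a = \frac{2389}{731}$ ($a = 4778 \cdot \frac{1}{1462} = \frac{2389}{731} \approx 3.2681$)
$m = \frac{18932}{8137}$ ($m = - \frac{\frac{860}{790} + \frac{1550}{-103}}{6} = - \frac{860 \cdot \frac{1}{790} + 1550 \left(- \frac{1}{103}\right)}{6} = - \frac{\frac{86}{79} - \frac{1550}{103}}{6} = \left(- \frac{1}{6}\right) \left(- \frac{113592}{8137}\right) = \frac{18932}{8137} \approx 2.3267$)
$a - m = \frac{2389}{731} - \frac{18932}{8137} = \frac{5600001}{5948147}$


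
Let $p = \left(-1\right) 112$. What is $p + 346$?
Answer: $234$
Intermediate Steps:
$p = -112$
$p + 346 = -112 + 346 = 234$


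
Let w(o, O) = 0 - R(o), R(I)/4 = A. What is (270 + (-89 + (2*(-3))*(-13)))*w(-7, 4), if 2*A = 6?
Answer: -3108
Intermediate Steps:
A = 3 (A = (½)*6 = 3)
R(I) = 12 (R(I) = 4*3 = 12)
w(o, O) = -12 (w(o, O) = 0 - 1*12 = 0 - 12 = -12)
(270 + (-89 + (2*(-3))*(-13)))*w(-7, 4) = (270 + (-89 + (2*(-3))*(-13)))*(-12) = (270 + (-89 - 6*(-13)))*(-12) = (270 + (-89 + 78))*(-12) = (270 - 11)*(-12) = 259*(-12) = -3108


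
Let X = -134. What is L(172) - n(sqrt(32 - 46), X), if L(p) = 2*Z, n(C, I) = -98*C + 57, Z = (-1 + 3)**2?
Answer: -49 + 98*I*sqrt(14) ≈ -49.0 + 366.68*I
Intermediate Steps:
Z = 4 (Z = 2**2 = 4)
n(C, I) = 57 - 98*C
L(p) = 8 (L(p) = 2*4 = 8)
L(172) - n(sqrt(32 - 46), X) = 8 - (57 - 98*sqrt(32 - 46)) = 8 - (57 - 98*I*sqrt(14)) = 8 + (-57 + 98*I*sqrt(14)) = -49 + 98*I*sqrt(14)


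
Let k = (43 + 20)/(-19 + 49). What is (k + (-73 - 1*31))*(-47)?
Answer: 47893/10 ≈ 4789.3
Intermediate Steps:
k = 21/10 (k = 63/30 = 63*(1/30) = 21/10 ≈ 2.1000)
(k + (-73 - 1*31))*(-47) = (21/10 + (-73 - 1*31))*(-47) = (21/10 + (-73 - 31))*(-47) = (21/10 - 104)*(-47) = -1019/10*(-47) = 47893/10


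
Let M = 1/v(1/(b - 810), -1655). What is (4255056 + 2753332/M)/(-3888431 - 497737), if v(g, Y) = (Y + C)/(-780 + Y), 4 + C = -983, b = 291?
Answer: -2204420563/1335039885 ≈ -1.6512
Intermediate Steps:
C = -987 (C = -4 - 983 = -987)
v(g, Y) = (-987 + Y)/(-780 + Y) (v(g, Y) = (Y - 987)/(-780 + Y) = (-987 + Y)/(-780 + Y))
M = 2435/2642 (M = 1/((-987 - 1655)/(-780 - 1655)) = 1/(-2642/(-2435)) = 1/(-1/2435*(-2642)) = 1/(2642/2435) = 2435/2642 ≈ 0.92165)
(4255056 + 2753332/M)/(-3888431 - 497737) = (4255056 + 2753332/(2435/2642))/(-3888431 - 497737) = (4255056 + 2753332*(2642/2435))/(-4386168) = (4255056 + 7274303144/2435)*(-1/4386168) = (17635364504/2435)*(-1/4386168) = -2204420563/1335039885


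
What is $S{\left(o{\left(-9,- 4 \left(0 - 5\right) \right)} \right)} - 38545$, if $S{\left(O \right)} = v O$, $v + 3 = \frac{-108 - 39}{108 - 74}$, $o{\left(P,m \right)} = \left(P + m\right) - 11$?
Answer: $-38545$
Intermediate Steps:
$o{\left(P,m \right)} = -11 + P + m$
$v = - \frac{249}{34}$ ($v = -3 + \frac{-108 - 39}{108 - 74} = -3 - \frac{147}{34} = - \frac{249}{34} \approx -7.3235$)
$S{\left(O \right)} = - \frac{249 O}{34}$
$S{\left(o{\left(-9,- 4 \left(0 - 5\right) \right)} \right)} - 38545 = - \frac{249 \left(-11 - 9 - 4 \left(0 - 5\right)\right)}{34} - 38545 = - \frac{249 \left(-11 - 9 - -20\right)}{34} - 38545 = - \frac{249 \left(-11 - 9 + 20\right)}{34} - 38545 = \left(- \frac{249}{34}\right) 0 - 38545 = 0 - 38545 = -38545$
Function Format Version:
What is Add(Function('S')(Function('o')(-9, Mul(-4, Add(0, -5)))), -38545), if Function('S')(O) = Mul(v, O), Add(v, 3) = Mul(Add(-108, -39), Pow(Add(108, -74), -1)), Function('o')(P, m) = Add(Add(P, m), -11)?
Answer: -38545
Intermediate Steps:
Function('o')(P, m) = Add(-11, P, m)
v = Rational(-249, 34) (v = Add(-3, Mul(Add(-108, -39), Pow(Add(108, -74), -1))) = Add(-3, Mul(-147, Pow(34, -1))) = Add(-3, Mul(-147, Rational(1, 34))) = Add(-3, Rational(-147, 34)) = Rational(-249, 34) ≈ -7.3235)
Function('S')(O) = Mul(Rational(-249, 34), O)
Add(Function('S')(Function('o')(-9, Mul(-4, Add(0, -5)))), -38545) = Add(Mul(Rational(-249, 34), Add(-11, -9, Mul(-4, Add(0, -5)))), -38545) = Add(Mul(Rational(-249, 34), Add(-11, -9, Mul(-4, -5))), -38545) = Add(Mul(Rational(-249, 34), Add(-11, -9, 20)), -38545) = Add(Mul(Rational(-249, 34), 0), -38545) = Add(0, -38545) = -38545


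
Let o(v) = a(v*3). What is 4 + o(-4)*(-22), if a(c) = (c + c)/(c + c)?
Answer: -18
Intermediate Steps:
a(c) = 1 (a(c) = (2*c)/((2*c)) = (2*c)*(1/(2*c)) = 1)
o(v) = 1
4 + o(-4)*(-22) = 4 + 1*(-22) = 4 - 22 = -18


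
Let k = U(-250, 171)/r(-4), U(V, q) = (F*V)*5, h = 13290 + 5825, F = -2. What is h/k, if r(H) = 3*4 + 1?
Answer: 49699/500 ≈ 99.398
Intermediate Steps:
r(H) = 13 (r(H) = 12 + 1 = 13)
h = 19115
U(V, q) = -10*V (U(V, q) = -2*V*5 = -10*V)
k = 2500/13 (k = -10*(-250)/13 = 2500*(1/13) = 2500/13 ≈ 192.31)
h/k = 19115/(2500/13) = 19115*(13/2500) = 49699/500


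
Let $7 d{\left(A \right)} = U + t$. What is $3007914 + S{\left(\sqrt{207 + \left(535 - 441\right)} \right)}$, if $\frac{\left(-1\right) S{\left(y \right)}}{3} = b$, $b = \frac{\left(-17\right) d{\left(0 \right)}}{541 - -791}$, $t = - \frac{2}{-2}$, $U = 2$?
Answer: $\frac{3116198921}{1036} \approx 3.0079 \cdot 10^{6}$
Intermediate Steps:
$t = 1$ ($t = \left(-2\right) \left(- \frac{1}{2}\right) = 1$)
$d{\left(A \right)} = \frac{3}{7}$ ($d{\left(A \right)} = \frac{2 + 1}{7} = \frac{1}{7} \cdot 3 = \frac{3}{7}$)
$b = - \frac{17}{3108}$ ($b = \frac{\left(-17\right) \frac{3}{7}}{541 - -791} = - \frac{51}{7 \left(541 + 791\right)} = - \frac{51}{7 \cdot 1332} = \left(- \frac{51}{7}\right) \frac{1}{1332} = - \frac{17}{3108} \approx -0.0054698$)
$S{\left(y \right)} = \frac{17}{1036}$ ($S{\left(y \right)} = \left(-3\right) \left(- \frac{17}{3108}\right) = \frac{17}{1036}$)
$3007914 + S{\left(\sqrt{207 + \left(535 - 441\right)} \right)} = 3007914 + \frac{17}{1036} = \frac{3116198921}{1036}$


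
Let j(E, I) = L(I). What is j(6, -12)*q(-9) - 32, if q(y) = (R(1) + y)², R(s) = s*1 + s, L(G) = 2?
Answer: 66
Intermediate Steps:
j(E, I) = 2
R(s) = 2*s (R(s) = s + s = 2*s)
q(y) = (2 + y)² (q(y) = (2*1 + y)² = (2 + y)²)
j(6, -12)*q(-9) - 32 = 2*(2 - 9)² - 32 = 2*(-7)² - 32 = 2*49 - 32 = 98 - 32 = 66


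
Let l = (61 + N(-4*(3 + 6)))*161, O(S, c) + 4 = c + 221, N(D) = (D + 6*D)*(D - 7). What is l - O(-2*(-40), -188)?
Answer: 1754388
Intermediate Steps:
N(D) = 7*D*(-7 + D) (N(D) = (7*D)*(-7 + D) = 7*D*(-7 + D))
O(S, c) = 217 + c (O(S, c) = -4 + (c + 221) = -4 + (221 + c) = 217 + c)
l = 1754417 (l = (61 + 7*(-4*(3 + 6))*(-7 - 4*(3 + 6)))*161 = (61 + 7*(-4*9)*(-7 - 4*9))*161 = (61 + 7*(-36)*(-7 - 36))*161 = (61 + 7*(-36)*(-43))*161 = (61 + 10836)*161 = 10897*161 = 1754417)
l - O(-2*(-40), -188) = 1754417 - (217 - 188) = 1754417 - 1*29 = 1754417 - 29 = 1754388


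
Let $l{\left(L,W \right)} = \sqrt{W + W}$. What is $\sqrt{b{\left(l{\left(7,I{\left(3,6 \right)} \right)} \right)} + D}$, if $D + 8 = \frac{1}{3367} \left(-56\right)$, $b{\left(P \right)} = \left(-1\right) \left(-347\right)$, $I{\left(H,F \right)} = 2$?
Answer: $\frac{\sqrt{78427531}}{481} \approx 18.411$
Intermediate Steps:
$l{\left(L,W \right)} = \sqrt{2} \sqrt{W}$ ($l{\left(L,W \right)} = \sqrt{2 W} = \sqrt{2} \sqrt{W}$)
$b{\left(P \right)} = 347$
$D = - \frac{3856}{481}$ ($D = -8 + \frac{1}{3367} \left(-56\right) = -8 - \frac{8}{481} = - \frac{3856}{481} \approx -8.0166$)
$\sqrt{b{\left(l{\left(7,I{\left(3,6 \right)} \right)} \right)} + D} = \sqrt{347 - \frac{3856}{481}} = \sqrt{\frac{163051}{481}} = \frac{\sqrt{78427531}}{481}$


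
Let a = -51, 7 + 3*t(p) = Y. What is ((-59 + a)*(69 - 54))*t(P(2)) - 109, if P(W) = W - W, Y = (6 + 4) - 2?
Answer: -659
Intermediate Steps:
Y = 8 (Y = 10 - 2 = 8)
P(W) = 0
t(p) = ⅓ (t(p) = -7/3 + (⅓)*8 = -7/3 + 8/3 = ⅓)
((-59 + a)*(69 - 54))*t(P(2)) - 109 = ((-59 - 51)*(69 - 54))*(⅓) - 109 = -110*15*(⅓) - 109 = -1650*⅓ - 109 = -550 - 109 = -659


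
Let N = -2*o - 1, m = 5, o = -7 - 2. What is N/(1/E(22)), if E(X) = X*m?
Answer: 1870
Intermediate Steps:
o = -9
N = 17 (N = -2*(-9) - 1 = 18 - 1 = 17)
E(X) = 5*X (E(X) = X*5 = 5*X)
N/(1/E(22)) = 17/(1/(5*22)) = 17/(1/110) = 17*110 = 1870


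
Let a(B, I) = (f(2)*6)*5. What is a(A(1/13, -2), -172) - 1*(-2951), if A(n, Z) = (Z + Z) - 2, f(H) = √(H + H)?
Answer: 3011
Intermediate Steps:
f(H) = √2*√H (f(H) = √(2*H) = √2*√H)
A(n, Z) = -2 + 2*Z (A(n, Z) = 2*Z - 2 = -2 + 2*Z)
a(B, I) = 60 (a(B, I) = ((√2*√2)*6)*5 = (2*6)*5 = 12*5 = 60)
a(A(1/13, -2), -172) - 1*(-2951) = 60 - 1*(-2951) = 60 + 2951 = 3011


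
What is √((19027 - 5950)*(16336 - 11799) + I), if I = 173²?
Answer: √59360278 ≈ 7704.6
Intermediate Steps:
I = 29929
√((19027 - 5950)*(16336 - 11799) + I) = √((19027 - 5950)*(16336 - 11799) + 29929) = √(13077*4537 + 29929) = √(59330349 + 29929) = √59360278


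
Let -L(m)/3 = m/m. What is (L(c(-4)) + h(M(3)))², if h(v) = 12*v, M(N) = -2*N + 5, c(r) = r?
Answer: 225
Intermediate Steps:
M(N) = 5 - 2*N
L(m) = -3 (L(m) = -3*m/m = -3*1 = -3)
(L(c(-4)) + h(M(3)))² = (-3 + 12*(5 - 2*3))² = (-3 + 12*(5 - 6))² = (-3 + 12*(-1))² = (-3 - 12)² = (-15)² = 225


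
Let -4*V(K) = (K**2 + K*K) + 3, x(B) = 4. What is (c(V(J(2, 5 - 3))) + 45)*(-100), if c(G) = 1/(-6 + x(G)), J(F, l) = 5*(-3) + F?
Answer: -4450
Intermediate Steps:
J(F, l) = -15 + F
V(K) = -3/4 - K**2/2 (V(K) = -((K**2 + K*K) + 3)/4 = -((K**2 + K**2) + 3)/4 = -(2*K**2 + 3)/4 = -(3 + 2*K**2)/4 = -3/4 - K**2/2)
c(G) = -1/2 (c(G) = 1/(-6 + 4) = 1/(-2) = -1/2)
(c(V(J(2, 5 - 3))) + 45)*(-100) = (-1/2 + 45)*(-100) = (89/2)*(-100) = -4450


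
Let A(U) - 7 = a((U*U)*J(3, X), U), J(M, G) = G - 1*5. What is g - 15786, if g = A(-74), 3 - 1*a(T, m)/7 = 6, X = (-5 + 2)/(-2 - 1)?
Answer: -15800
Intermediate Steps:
X = 1 (X = -3/(-3) = -3*(-⅓) = 1)
J(M, G) = -5 + G (J(M, G) = G - 5 = -5 + G)
a(T, m) = -21 (a(T, m) = 21 - 7*6 = 21 - 42 = -21)
A(U) = -14 (A(U) = 7 - 21 = -14)
g = -14
g - 15786 = -14 - 15786 = -15800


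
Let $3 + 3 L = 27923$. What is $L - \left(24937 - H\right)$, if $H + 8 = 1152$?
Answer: $- \frac{43459}{3} \approx -14486.0$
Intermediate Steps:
$L = \frac{27920}{3}$ ($L = -1 + \frac{1}{3} \cdot 27923 = -1 + \frac{27923}{3} = \frac{27920}{3} \approx 9306.7$)
$H = 1144$ ($H = -8 + 1152 = 1144$)
$L - \left(24937 - H\right) = \frac{27920}{3} - \left(24937 - 1144\right) = \frac{27920}{3} - 23793 = - \frac{43459}{3}$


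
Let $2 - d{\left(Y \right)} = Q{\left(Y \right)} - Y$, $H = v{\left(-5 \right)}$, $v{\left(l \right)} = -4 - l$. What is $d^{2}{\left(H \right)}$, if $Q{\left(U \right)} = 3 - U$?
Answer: $1$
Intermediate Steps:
$H = 1$ ($H = -4 - -5 = -4 + 5 = 1$)
$d{\left(Y \right)} = -1 + 2 Y$ ($d{\left(Y \right)} = 2 - \left(\left(3 - Y\right) - Y\right) = 2 - \left(3 - 2 Y\right) = 2 + \left(-3 + 2 Y\right) = -1 + 2 Y$)
$d^{2}{\left(H \right)} = \left(-1 + 2 \cdot 1\right)^{2} = \left(-1 + 2\right)^{2} = 1^{2} = 1$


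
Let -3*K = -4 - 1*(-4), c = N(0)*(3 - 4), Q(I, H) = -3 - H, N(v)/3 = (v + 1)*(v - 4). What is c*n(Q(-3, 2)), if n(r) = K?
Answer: 0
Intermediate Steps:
N(v) = 3*(1 + v)*(-4 + v) (N(v) = 3*((v + 1)*(v - 4)) = 3*((1 + v)*(-4 + v)) = 3*(1 + v)*(-4 + v))
c = 12 (c = (-12 - 9*0 + 3*0²)*(3 - 4) = (-12 + 0 + 3*0)*(-1) = (-12 + 0 + 0)*(-1) = -12*(-1) = 12)
K = 0 (K = -(-4 - 1*(-4))/3 = -(-4 + 4)/3 = -⅓*0 = 0)
n(r) = 0
c*n(Q(-3, 2)) = 12*0 = 0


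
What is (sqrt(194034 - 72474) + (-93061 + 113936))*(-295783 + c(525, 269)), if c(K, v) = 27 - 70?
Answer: -6175367750 - 591652*sqrt(30390) ≈ -6.2785e+9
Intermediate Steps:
c(K, v) = -43
(sqrt(194034 - 72474) + (-93061 + 113936))*(-295783 + c(525, 269)) = (sqrt(194034 - 72474) + (-93061 + 113936))*(-295783 - 43) = (sqrt(121560) + 20875)*(-295826) = (2*sqrt(30390) + 20875)*(-295826) = (20875 + 2*sqrt(30390))*(-295826) = -6175367750 - 591652*sqrt(30390)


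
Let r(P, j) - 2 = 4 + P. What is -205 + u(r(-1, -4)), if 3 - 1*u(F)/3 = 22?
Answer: -262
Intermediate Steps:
r(P, j) = 6 + P (r(P, j) = 2 + (4 + P) = 6 + P)
u(F) = -57 (u(F) = 9 - 3*22 = 9 - 66 = -57)
-205 + u(r(-1, -4)) = -205 - 57 = -262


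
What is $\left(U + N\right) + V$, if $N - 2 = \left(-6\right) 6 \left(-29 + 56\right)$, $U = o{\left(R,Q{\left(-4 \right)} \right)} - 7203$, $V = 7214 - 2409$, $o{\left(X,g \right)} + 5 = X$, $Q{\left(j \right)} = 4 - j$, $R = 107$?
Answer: $-3266$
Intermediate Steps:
$o{\left(X,g \right)} = -5 + X$
$V = 4805$ ($V = 7214 - 2409 = 4805$)
$U = -7101$ ($U = \left(-5 + 107\right) - 7203 = 102 - 7203 = -7101$)
$N = -970$ ($N = 2 + \left(-6\right) 6 \left(-29 + 56\right) = 2 - 972 = -970$)
$\left(U + N\right) + V = \left(-7101 - 970\right) + 4805 = -8071 + 4805 = -3266$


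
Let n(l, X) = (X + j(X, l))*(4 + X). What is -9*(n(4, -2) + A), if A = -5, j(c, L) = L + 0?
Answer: 9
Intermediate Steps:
j(c, L) = L
n(l, X) = (4 + X)*(X + l) (n(l, X) = (X + l)*(4 + X) = (4 + X)*(X + l))
-9*(n(4, -2) + A) = -9*(((-2)**2 + 4*(-2) + 4*4 - 2*4) - 5) = -9*((4 - 8 + 16 - 8) - 5) = -9*(4 - 5) = -9*(-1) = 9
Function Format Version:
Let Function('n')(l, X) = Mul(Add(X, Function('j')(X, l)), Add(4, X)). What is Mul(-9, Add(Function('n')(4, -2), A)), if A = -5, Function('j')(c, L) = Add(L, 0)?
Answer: 9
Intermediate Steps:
Function('j')(c, L) = L
Function('n')(l, X) = Mul(Add(4, X), Add(X, l)) (Function('n')(l, X) = Mul(Add(X, l), Add(4, X)) = Mul(Add(4, X), Add(X, l)))
Mul(-9, Add(Function('n')(4, -2), A)) = Mul(-9, Add(Add(Pow(-2, 2), Mul(4, -2), Mul(4, 4), Mul(-2, 4)), -5)) = Mul(-9, Add(Add(4, -8, 16, -8), -5)) = Mul(-9, Add(4, -5)) = Mul(-9, -1) = 9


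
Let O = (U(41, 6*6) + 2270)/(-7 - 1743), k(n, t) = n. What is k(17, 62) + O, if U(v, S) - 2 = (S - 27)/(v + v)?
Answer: 2253187/143500 ≈ 15.702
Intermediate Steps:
U(v, S) = 2 + (-27 + S)/(2*v) (U(v, S) = 2 + (S - 27)/(v + v) = 2 + (-27 + S)/((2*v)) = 2 + (-27 + S)*(1/(2*v)) = 2 + (-27 + S)/(2*v))
O = -186313/143500 (O = ((1/2)*(-27 + 6*6 + 4*41)/41 + 2270)/(-7 - 1743) = ((1/2)*(1/41)*(-27 + 36 + 164) + 2270)/(-1750) = ((1/2)*(1/41)*173 + 2270)*(-1/1750) = (173/82 + 2270)*(-1/1750) = (186313/82)*(-1/1750) = -186313/143500 ≈ -1.2983)
k(17, 62) + O = 17 - 186313/143500 = 2253187/143500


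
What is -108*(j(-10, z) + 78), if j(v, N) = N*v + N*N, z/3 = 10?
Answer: -73224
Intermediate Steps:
z = 30 (z = 3*10 = 30)
j(v, N) = N² + N*v (j(v, N) = N*v + N² = N² + N*v)
-108*(j(-10, z) + 78) = -108*(30*(30 - 10) + 78) = -108*(30*20 + 78) = -108*(600 + 78) = -108*678 = -73224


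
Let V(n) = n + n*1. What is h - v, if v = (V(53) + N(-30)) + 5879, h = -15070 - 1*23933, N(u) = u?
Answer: -44958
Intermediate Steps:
h = -39003 (h = -15070 - 23933 = -39003)
V(n) = 2*n (V(n) = n + n = 2*n)
v = 5955 (v = (2*53 - 30) + 5879 = (106 - 30) + 5879 = 76 + 5879 = 5955)
h - v = -39003 - 1*5955 = -39003 - 5955 = -44958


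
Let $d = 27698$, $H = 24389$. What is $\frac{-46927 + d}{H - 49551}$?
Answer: $\frac{19229}{25162} \approx 0.76421$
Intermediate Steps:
$\frac{-46927 + d}{H - 49551} = \frac{-46927 + 27698}{24389 - 49551} = - \frac{19229}{-25162} = \left(-19229\right) \left(- \frac{1}{25162}\right) = \frac{19229}{25162}$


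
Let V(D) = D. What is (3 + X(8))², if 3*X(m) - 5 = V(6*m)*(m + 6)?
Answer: 470596/9 ≈ 52288.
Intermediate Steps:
X(m) = 5/3 + 2*m*(6 + m) (X(m) = 5/3 + ((6*m)*(m + 6))/3 = 5/3 + ((6*m)*(6 + m))/3 = 5/3 + (6*m*(6 + m))/3 = 5/3 + 2*m*(6 + m))
(3 + X(8))² = (3 + (5/3 + 2*8² + 12*8))² = (3 + (5/3 + 2*64 + 96))² = (3 + (5/3 + 128 + 96))² = (3 + 677/3)² = (686/3)² = 470596/9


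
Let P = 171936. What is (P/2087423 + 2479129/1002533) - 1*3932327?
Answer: -8229216428701063638/2092710442459 ≈ -3.9323e+6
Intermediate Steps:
(P/2087423 + 2479129/1002533) - 1*3932327 = (171936/2087423 + 2479129/1002533) - 1*3932327 = (171936*(1/2087423) + 2479129*(1/1002533)) - 3932327 = (171936/2087423 + 2479129/1002533) - 3932327 = 5347362408455/2092710442459 - 3932327 = -8229216428701063638/2092710442459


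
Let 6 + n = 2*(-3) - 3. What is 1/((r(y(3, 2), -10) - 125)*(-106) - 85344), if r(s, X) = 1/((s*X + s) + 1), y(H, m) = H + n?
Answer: -109/7858352 ≈ -1.3871e-5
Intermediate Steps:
n = -15 (n = -6 + (2*(-3) - 3) = -6 + (-6 - 3) = -6 - 9 = -15)
y(H, m) = -15 + H (y(H, m) = H - 15 = -15 + H)
r(s, X) = 1/(1 + s + X*s) (r(s, X) = 1/((X*s + s) + 1) = 1/((s + X*s) + 1) = 1/(1 + s + X*s))
1/((r(y(3, 2), -10) - 125)*(-106) - 85344) = 1/((1/(1 + (-15 + 3) - 10*(-15 + 3)) - 125)*(-106) - 85344) = 1/((1/(1 - 12 - 10*(-12)) - 125)*(-106) - 85344) = 1/((1/(1 - 12 + 120) - 125)*(-106) - 85344) = 1/((1/109 - 125)*(-106) - 85344) = 1/(-13624/109*(-106) - 85344) = 1/(1444144/109 - 85344) = 1/(-7858352/109) = -109/7858352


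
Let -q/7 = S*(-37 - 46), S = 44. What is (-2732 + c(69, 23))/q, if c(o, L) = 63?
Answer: -2669/25564 ≈ -0.10440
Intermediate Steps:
q = 25564 (q = -308*(-37 - 46) = -308*(-83) = -7*(-3652) = 25564)
(-2732 + c(69, 23))/q = (-2732 + 63)/25564 = -2669*1/25564 = -2669/25564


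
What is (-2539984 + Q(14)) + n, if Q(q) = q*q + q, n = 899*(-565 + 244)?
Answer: -2828353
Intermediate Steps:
n = -288579 (n = 899*(-321) = -288579)
Q(q) = q + q² (Q(q) = q² + q = q + q²)
(-2539984 + Q(14)) + n = (-2539984 + 14*(1 + 14)) - 288579 = (-2539984 + 14*15) - 288579 = (-2539984 + 210) - 288579 = -2539774 - 288579 = -2828353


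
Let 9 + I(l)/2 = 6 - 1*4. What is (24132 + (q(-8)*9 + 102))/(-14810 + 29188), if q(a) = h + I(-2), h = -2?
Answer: 12045/7189 ≈ 1.6755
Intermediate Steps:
I(l) = -14 (I(l) = -18 + 2*(6 - 1*4) = -18 + 2*(6 - 4) = -18 + 2*2 = -18 + 4 = -14)
q(a) = -16 (q(a) = -2 - 14 = -16)
(24132 + (q(-8)*9 + 102))/(-14810 + 29188) = (24132 + (-16*9 + 102))/(-14810 + 29188) = (24132 + (-144 + 102))/14378 = (24132 - 42)*(1/14378) = 24090*(1/14378) = 12045/7189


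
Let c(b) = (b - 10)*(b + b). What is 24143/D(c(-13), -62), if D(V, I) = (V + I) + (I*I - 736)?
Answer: 24143/3644 ≈ 6.6254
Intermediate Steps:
c(b) = 2*b*(-10 + b) (c(b) = (-10 + b)*(2*b) = 2*b*(-10 + b))
D(V, I) = -736 + I + V + I² (D(V, I) = (I + V) + (I² - 736) = (I + V) + (-736 + I²) = -736 + I + V + I²)
24143/D(c(-13), -62) = 24143/(-736 - 62 + 2*(-13)*(-10 - 13) + (-62)²) = 24143/(-736 - 62 + 2*(-13)*(-23) + 3844) = 24143/(-736 - 62 + 598 + 3844) = 24143/3644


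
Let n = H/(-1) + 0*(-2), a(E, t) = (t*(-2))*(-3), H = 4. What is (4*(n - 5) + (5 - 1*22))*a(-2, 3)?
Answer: -954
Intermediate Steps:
a(E, t) = 6*t (a(E, t) = -2*t*(-3) = 6*t)
n = -4 (n = 4/(-1) + 0*(-2) = 4*(-1) + 0 = -4 + 0 = -4)
(4*(n - 5) + (5 - 1*22))*a(-2, 3) = (4*(-4 - 5) + (5 - 1*22))*(6*3) = (4*(-9) + (5 - 22))*18 = (-36 - 17)*18 = -53*18 = -954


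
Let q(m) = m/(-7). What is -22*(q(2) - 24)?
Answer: 3740/7 ≈ 534.29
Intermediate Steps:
q(m) = -m/7 (q(m) = m*(-1/7) = -m/7)
-22*(q(2) - 24) = -22*(-1/7*2 - 24) = -22*(-2/7 - 24) = -22*(-170/7) = 3740/7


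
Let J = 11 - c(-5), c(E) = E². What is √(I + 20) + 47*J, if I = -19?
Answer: -657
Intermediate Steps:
J = -14 (J = 11 - 1*(-5)² = 11 - 1*25 = 11 - 25 = -14)
√(I + 20) + 47*J = √(-19 + 20) + 47*(-14) = √1 - 658 = 1 - 658 = -657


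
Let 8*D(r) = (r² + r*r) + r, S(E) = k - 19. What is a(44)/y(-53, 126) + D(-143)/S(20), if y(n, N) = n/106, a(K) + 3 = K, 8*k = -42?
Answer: -56663/194 ≈ -292.08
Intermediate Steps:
k = -21/4 (k = (⅛)*(-42) = -21/4 ≈ -5.2500)
a(K) = -3 + K
S(E) = -97/4 (S(E) = -21/4 - 19 = -97/4)
D(r) = r²/4 + r/8 (D(r) = ((r² + r*r) + r)/8 = ((r² + r²) + r)/8 = (2*r² + r)/8 = (r + 2*r²)/8 = r²/4 + r/8)
y(n, N) = n/106 (y(n, N) = n*(1/106) = n/106)
a(44)/y(-53, 126) + D(-143)/S(20) = (-3 + 44)/(((1/106)*(-53))) + ((⅛)*(-143)*(1 + 2*(-143)))/(-97/4) = 41/(-½) + ((⅛)*(-143)*(1 - 286))*(-4/97) = 41*(-2) + ((⅛)*(-143)*(-285))*(-4/97) = -82 + (40755/8)*(-4/97) = -82 - 40755/194 = -56663/194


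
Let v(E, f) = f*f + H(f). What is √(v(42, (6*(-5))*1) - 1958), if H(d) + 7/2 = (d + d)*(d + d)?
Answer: √10154/2 ≈ 50.384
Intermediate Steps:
H(d) = -7/2 + 4*d² (H(d) = -7/2 + (d + d)*(d + d) = -7/2 + (2*d)*(2*d) = -7/2 + 4*d²)
v(E, f) = -7/2 + 5*f² (v(E, f) = f*f + (-7/2 + 4*f²) = f² + (-7/2 + 4*f²) = -7/2 + 5*f²)
√(v(42, (6*(-5))*1) - 1958) = √((-7/2 + 5*((6*(-5))*1)²) - 1958) = √((-7/2 + 5*(-30*1)²) - 1958) = √((-7/2 + 5*(-30)²) - 1958) = √((-7/2 + 5*900) - 1958) = √((-7/2 + 4500) - 1958) = √(8993/2 - 1958) = √(5077/2) = √10154/2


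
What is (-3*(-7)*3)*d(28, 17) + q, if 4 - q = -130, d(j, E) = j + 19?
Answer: 3095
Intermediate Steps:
d(j, E) = 19 + j
q = 134 (q = 4 - 1*(-130) = 4 + 130 = 134)
(-3*(-7)*3)*d(28, 17) + q = (-3*(-7)*3)*(19 + 28) + 134 = (21*3)*47 + 134 = 63*47 + 134 = 2961 + 134 = 3095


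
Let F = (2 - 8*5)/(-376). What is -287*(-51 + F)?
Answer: 2746303/188 ≈ 14608.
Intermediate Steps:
F = 19/188 (F = (2 - 40)*(-1/376) = -38*(-1/376) = 19/188 ≈ 0.10106)
-287*(-51 + F) = -287*(-51 + 19/188) = -287*(-9569/188) = 2746303/188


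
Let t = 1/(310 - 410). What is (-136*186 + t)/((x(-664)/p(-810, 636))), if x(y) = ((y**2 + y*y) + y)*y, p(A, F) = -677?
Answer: -1712539877/58506899200 ≈ -0.029271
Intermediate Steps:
t = -1/100 (t = 1/(-100) = -1/100 ≈ -0.010000)
x(y) = y*(y + 2*y**2) (x(y) = ((y**2 + y**2) + y)*y = (2*y**2 + y)*y = (y + 2*y**2)*y = y*(y + 2*y**2))
(-136*186 + t)/((x(-664)/p(-810, 636))) = (-136*186 - 1/100)/((((-664)**2*(1 + 2*(-664)))/(-677))) = (-25296 - 1/100)/(((440896*(1 - 1328))*(-1/677))) = -2529601/(100*((440896*(-1327))*(-1/677))) = -2529601/(100*((-585068992*(-1/677)))) = -2529601/(100*585068992/677) = -2529601/100*677/585068992 = -1712539877/58506899200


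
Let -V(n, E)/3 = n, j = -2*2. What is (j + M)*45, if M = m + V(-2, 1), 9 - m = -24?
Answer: 1575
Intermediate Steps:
m = 33 (m = 9 - 1*(-24) = 9 + 24 = 33)
j = -4
V(n, E) = -3*n
M = 39 (M = 33 - 3*(-2) = 33 + 6 = 39)
(j + M)*45 = (-4 + 39)*45 = 35*45 = 1575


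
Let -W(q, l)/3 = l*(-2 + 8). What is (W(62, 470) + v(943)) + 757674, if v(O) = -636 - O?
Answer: 747635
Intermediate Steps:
W(q, l) = -18*l (W(q, l) = -3*l*(-2 + 8) = -3*l*6 = -18*l)
(W(62, 470) + v(943)) + 757674 = (-18*470 + (-636 - 1*943)) + 757674 = (-8460 + (-636 - 943)) + 757674 = (-8460 - 1579) + 757674 = -10039 + 757674 = 747635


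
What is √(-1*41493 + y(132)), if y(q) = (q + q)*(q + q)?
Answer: √28203 ≈ 167.94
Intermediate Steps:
y(q) = 4*q² (y(q) = (2*q)*(2*q) = 4*q²)
√(-1*41493 + y(132)) = √(-1*41493 + 4*132²) = √(-41493 + 4*17424) = √(-41493 + 69696) = √28203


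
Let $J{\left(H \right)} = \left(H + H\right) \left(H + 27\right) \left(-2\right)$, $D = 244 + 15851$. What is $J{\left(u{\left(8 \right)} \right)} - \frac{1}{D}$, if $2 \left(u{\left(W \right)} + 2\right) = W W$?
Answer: $- \frac{110089801}{16095} \approx -6840.0$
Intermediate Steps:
$u{\left(W \right)} = -2 + \frac{W^{2}}{2}$ ($u{\left(W \right)} = -2 + \frac{W W}{2} = -2 + \frac{W^{2}}{2}$)
$D = 16095$
$J{\left(H \right)} = - 4 H \left(27 + H\right)$ ($J{\left(H \right)} = 2 H \left(27 + H\right) \left(-2\right) = - 4 H \left(27 + H\right)$)
$J{\left(u{\left(8 \right)} \right)} - \frac{1}{D} = - 4 \left(-2 + \frac{8^{2}}{2}\right) \left(27 - \left(2 - \frac{8^{2}}{2}\right)\right) - \frac{1}{16095} = - 4 \left(-2 + \frac{1}{2} \cdot 64\right) \left(27 + \left(-2 + \frac{1}{2} \cdot 64\right)\right) - \frac{1}{16095} = - 4 \left(-2 + 32\right) \left(27 + \left(-2 + 32\right)\right) - \frac{1}{16095} = \left(-4\right) 30 \left(27 + 30\right) - \frac{1}{16095} = \left(-4\right) 30 \cdot 57 - \frac{1}{16095} = -6840 - \frac{1}{16095} = - \frac{110089801}{16095}$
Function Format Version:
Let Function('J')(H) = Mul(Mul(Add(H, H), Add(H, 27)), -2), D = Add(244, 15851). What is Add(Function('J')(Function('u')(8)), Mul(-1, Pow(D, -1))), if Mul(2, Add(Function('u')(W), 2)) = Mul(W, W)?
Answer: Rational(-110089801, 16095) ≈ -6840.0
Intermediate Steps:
Function('u')(W) = Add(-2, Mul(Rational(1, 2), Pow(W, 2))) (Function('u')(W) = Add(-2, Mul(Rational(1, 2), Mul(W, W))) = Add(-2, Mul(Rational(1, 2), Pow(W, 2))))
D = 16095
Function('J')(H) = Mul(-4, H, Add(27, H)) (Function('J')(H) = Mul(Mul(Mul(2, H), Add(27, H)), -2) = Mul(Mul(2, H, Add(27, H)), -2) = Mul(-4, H, Add(27, H)))
Add(Function('J')(Function('u')(8)), Mul(-1, Pow(D, -1))) = Add(Mul(-4, Add(-2, Mul(Rational(1, 2), Pow(8, 2))), Add(27, Add(-2, Mul(Rational(1, 2), Pow(8, 2))))), Mul(-1, Pow(16095, -1))) = Add(Mul(-4, Add(-2, Mul(Rational(1, 2), 64)), Add(27, Add(-2, Mul(Rational(1, 2), 64)))), Mul(-1, Rational(1, 16095))) = Add(Mul(-4, Add(-2, 32), Add(27, Add(-2, 32))), Rational(-1, 16095)) = Add(Mul(-4, 30, Add(27, 30)), Rational(-1, 16095)) = Add(Mul(-4, 30, 57), Rational(-1, 16095)) = Add(-6840, Rational(-1, 16095)) = Rational(-110089801, 16095)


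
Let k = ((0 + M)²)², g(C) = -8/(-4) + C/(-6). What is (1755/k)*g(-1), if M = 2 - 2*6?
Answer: 1521/4000 ≈ 0.38025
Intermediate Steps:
M = -10 (M = 2 - 12 = -10)
g(C) = 2 - C/6 (g(C) = -8*(-¼) + C*(-⅙) = 2 - C/6)
k = 10000 (k = ((0 - 10)²)² = ((-10)²)² = 100² = 10000)
(1755/k)*g(-1) = (1755/10000)*(2 - ⅙*(-1)) = (1755*(1/10000))*(2 + ⅙) = (351/2000)*(13/6) = 1521/4000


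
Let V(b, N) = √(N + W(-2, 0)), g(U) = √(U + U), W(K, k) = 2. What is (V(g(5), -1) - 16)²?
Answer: 225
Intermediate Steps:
g(U) = √2*√U (g(U) = √(2*U) = √2*√U)
V(b, N) = √(2 + N) (V(b, N) = √(N + 2) = √(2 + N))
(V(g(5), -1) - 16)² = (√(2 - 1) - 16)² = (√1 - 16)² = (1 - 16)² = (-15)² = 225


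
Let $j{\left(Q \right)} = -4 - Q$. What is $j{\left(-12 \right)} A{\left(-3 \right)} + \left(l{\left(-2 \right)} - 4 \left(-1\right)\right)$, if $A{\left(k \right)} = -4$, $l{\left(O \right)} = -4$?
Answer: $-32$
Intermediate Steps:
$j{\left(-12 \right)} A{\left(-3 \right)} + \left(l{\left(-2 \right)} - 4 \left(-1\right)\right) = \left(-4 - -12\right) \left(-4\right) - \left(4 + 4 \left(-1\right)\right) = \left(-4 + 12\right) \left(-4\right) - 0 = 8 \left(-4\right) + \left(-4 + 4\right) = -32 + 0 = -32$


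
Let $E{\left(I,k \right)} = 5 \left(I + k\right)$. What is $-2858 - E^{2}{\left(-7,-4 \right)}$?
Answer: $-5883$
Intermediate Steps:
$E{\left(I,k \right)} = 5 I + 5 k$
$-2858 - E^{2}{\left(-7,-4 \right)} = -2858 - \left(5 \left(-7\right) + 5 \left(-4\right)\right)^{2} = -2858 - \left(-35 - 20\right)^{2} = -2858 - \left(-55\right)^{2} = -2858 - 3025 = -5883$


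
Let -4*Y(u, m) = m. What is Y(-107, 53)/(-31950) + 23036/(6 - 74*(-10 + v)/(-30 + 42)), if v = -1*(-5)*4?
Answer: -8831993549/21342600 ≈ -413.82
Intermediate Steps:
Y(u, m) = -m/4
v = 20 (v = 5*4 = 20)
Y(-107, 53)/(-31950) + 23036/(6 - 74*(-10 + v)/(-30 + 42)) = -1/4*53/(-31950) + 23036/(6 - 74*(-10 + 20)/(-30 + 42)) = -53/4*(-1/31950) + 23036/(6 - 740/12) = 53/127800 + 23036/(6 - 740/12) = 53/127800 + 23036/(6 - 74*5/6) = 53/127800 + 23036/(6 - 185/3) = 53/127800 + 23036/(-167/3) = 53/127800 + 23036*(-3/167) = 53/127800 - 69108/167 = -8831993549/21342600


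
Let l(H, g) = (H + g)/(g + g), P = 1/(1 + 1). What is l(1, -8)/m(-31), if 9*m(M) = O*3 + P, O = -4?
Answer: -63/184 ≈ -0.34239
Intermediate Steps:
P = ½ (P = 1/2 = ½ ≈ 0.50000)
l(H, g) = (H + g)/(2*g) (l(H, g) = (H + g)/((2*g)) = (H + g)*(1/(2*g)) = (H + g)/(2*g))
m(M) = -23/18 (m(M) = (-4*3 + ½)/9 = (-12 + ½)/9 = (⅑)*(-23/2) = -23/18)
l(1, -8)/m(-31) = ((½)*(1 - 8)/(-8))/(-23/18) = ((½)*(-⅛)*(-7))*(-18/23) = (7/16)*(-18/23) = -63/184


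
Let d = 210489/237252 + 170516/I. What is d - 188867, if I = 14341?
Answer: -214187816316421/1134143644 ≈ -1.8885e+5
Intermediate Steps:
d = 14491294927/1134143644 (d = 210489/237252 + 170516/14341 = 210489*(1/237252) + 170516*(1/14341) = 70163/79084 + 170516/14341 = 14491294927/1134143644 ≈ 12.777)
d - 188867 = 14491294927/1134143644 - 188867 = -214187816316421/1134143644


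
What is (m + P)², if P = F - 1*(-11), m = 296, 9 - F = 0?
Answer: 99856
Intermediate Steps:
F = 9 (F = 9 - 1*0 = 9 + 0 = 9)
P = 20 (P = 9 - 1*(-11) = 9 + 11 = 20)
(m + P)² = (296 + 20)² = 316² = 99856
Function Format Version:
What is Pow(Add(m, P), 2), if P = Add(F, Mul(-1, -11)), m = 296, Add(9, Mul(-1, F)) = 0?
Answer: 99856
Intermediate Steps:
F = 9 (F = Add(9, Mul(-1, 0)) = Add(9, 0) = 9)
P = 20 (P = Add(9, Mul(-1, -11)) = Add(9, 11) = 20)
Pow(Add(m, P), 2) = Pow(Add(296, 20), 2) = Pow(316, 2) = 99856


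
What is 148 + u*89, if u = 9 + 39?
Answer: 4420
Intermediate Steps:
u = 48
148 + u*89 = 148 + 48*89 = 148 + 4272 = 4420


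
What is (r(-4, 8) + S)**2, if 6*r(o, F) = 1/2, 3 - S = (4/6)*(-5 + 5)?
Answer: 1369/144 ≈ 9.5069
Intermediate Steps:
S = 3 (S = 3 - 4/6*(-5 + 5) = 3 - 4*(1/6)*0 = 3 - 2*0/3 = 3 - 1*0 = 3 + 0 = 3)
r(o, F) = 1/12 (r(o, F) = (1/6)/2 = (1/6)*(1/2) = 1/12)
(r(-4, 8) + S)**2 = (1/12 + 3)**2 = (37/12)**2 = 1369/144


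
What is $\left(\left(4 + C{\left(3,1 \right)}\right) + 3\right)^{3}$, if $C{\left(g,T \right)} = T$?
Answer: $512$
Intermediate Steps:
$\left(\left(4 + C{\left(3,1 \right)}\right) + 3\right)^{3} = \left(\left(4 + 1\right) + 3\right)^{3} = \left(5 + 3\right)^{3} = 8^{3} = 512$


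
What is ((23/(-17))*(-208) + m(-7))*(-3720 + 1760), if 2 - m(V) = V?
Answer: -9676520/17 ≈ -5.6921e+5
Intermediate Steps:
m(V) = 2 - V
((23/(-17))*(-208) + m(-7))*(-3720 + 1760) = ((23/(-17))*(-208) + (2 - 1*(-7)))*(-3720 + 1760) = ((23*(-1/17))*(-208) + (2 + 7))*(-1960) = (-23/17*(-208) + 9)*(-1960) = (4784/17 + 9)*(-1960) = (4937/17)*(-1960) = -9676520/17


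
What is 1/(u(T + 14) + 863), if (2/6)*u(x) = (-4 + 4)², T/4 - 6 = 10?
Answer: 1/863 ≈ 0.0011587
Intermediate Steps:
T = 64 (T = 24 + 4*10 = 24 + 40 = 64)
u(x) = 0 (u(x) = 3*(-4 + 4)² = 3*0² = 3*0 = 0)
1/(u(T + 14) + 863) = 1/(0 + 863) = 1/863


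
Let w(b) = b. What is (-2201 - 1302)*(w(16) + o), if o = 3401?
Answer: -11969751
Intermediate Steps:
(-2201 - 1302)*(w(16) + o) = (-2201 - 1302)*(16 + 3401) = -3503*3417 = -11969751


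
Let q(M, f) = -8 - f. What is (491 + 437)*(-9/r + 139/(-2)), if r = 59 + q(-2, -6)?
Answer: -1228208/19 ≈ -64643.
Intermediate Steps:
r = 57 (r = 59 + (-8 - 1*(-6)) = 59 + (-8 + 6) = 59 - 2 = 57)
(491 + 437)*(-9/r + 139/(-2)) = (491 + 437)*(-9/57 + 139/(-2)) = 928*(-9*1/57 + 139*(-1/2)) = 928*(-3/19 - 139/2) = 928*(-2647/38) = -1228208/19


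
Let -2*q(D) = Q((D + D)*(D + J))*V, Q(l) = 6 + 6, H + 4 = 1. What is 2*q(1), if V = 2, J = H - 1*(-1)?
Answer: -24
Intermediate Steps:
H = -3 (H = -4 + 1 = -3)
J = -2 (J = -3 - 1*(-1) = -3 + 1 = -2)
Q(l) = 12
q(D) = -12 (q(D) = -6*2 = -½*24 = -12)
2*q(1) = 2*(-12) = -24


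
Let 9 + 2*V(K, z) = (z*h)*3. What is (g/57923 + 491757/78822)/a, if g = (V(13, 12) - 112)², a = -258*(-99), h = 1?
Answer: 19499194307/77743150989768 ≈ 0.00025082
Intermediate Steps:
a = 25542
V(K, z) = -9/2 + 3*z/2 (V(K, z) = -9/2 + ((z*1)*3)/2 = -9/2 + (z*3)/2 = -9/2 + (3*z)/2 = -9/2 + 3*z/2)
g = 38809/4 (g = ((-9/2 + (3/2)*12) - 112)² = ((-9/2 + 18) - 112)² = (27/2 - 112)² = (-197/2)² = 38809/4 ≈ 9702.3)
(g/57923 + 491757/78822)/a = ((38809/4)/57923 + 491757/78822)/25542 = ((38809/4)*(1/57923) + 491757*(1/78822))*(1/25542) = (38809/231692 + 163919/26274)*(1/25542) = (19499194307/3043737804)*(1/25542) = 19499194307/77743150989768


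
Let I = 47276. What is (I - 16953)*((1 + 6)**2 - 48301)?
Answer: -1463145396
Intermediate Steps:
(I - 16953)*((1 + 6)**2 - 48301) = (47276 - 16953)*((1 + 6)**2 - 48301) = 30323*(7**2 - 48301) = 30323*(49 - 48301) = 30323*(-48252) = -1463145396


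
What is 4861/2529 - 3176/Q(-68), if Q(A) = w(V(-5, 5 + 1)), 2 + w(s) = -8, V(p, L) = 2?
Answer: 4040357/12645 ≈ 319.52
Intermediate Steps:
w(s) = -10 (w(s) = -2 - 8 = -10)
Q(A) = -10
4861/2529 - 3176/Q(-68) = 4861/2529 - 3176/(-10) = 4861*(1/2529) - 3176*(-⅒) = 4861/2529 + 1588/5 = 4040357/12645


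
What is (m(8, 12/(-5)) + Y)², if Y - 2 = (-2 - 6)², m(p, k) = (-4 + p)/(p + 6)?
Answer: 215296/49 ≈ 4393.8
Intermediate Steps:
m(p, k) = (-4 + p)/(6 + p)
Y = 66 (Y = 2 + (-2 - 6)² = 2 + (-8)² = 2 + 64 = 66)
(m(8, 12/(-5)) + Y)² = ((-4 + 8)/(6 + 8) + 66)² = (4/14 + 66)² = ((1/14)*4 + 66)² = (2/7 + 66)² = (464/7)² = 215296/49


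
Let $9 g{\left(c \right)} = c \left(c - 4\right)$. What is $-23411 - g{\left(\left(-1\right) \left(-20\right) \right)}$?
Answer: $- \frac{211019}{9} \approx -23447.0$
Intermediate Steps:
$g{\left(c \right)} = \frac{c \left(-4 + c\right)}{9}$ ($g{\left(c \right)} = \frac{c \left(c - 4\right)}{9} = \frac{c \left(-4 + c\right)}{9}$)
$-23411 - g{\left(\left(-1\right) \left(-20\right) \right)} = -23411 - \frac{\left(-1\right) \left(-20\right) \left(-4 - -20\right)}{9} = -23411 - \frac{1}{9} \cdot 20 \left(-4 + 20\right) = -23411 - \frac{1}{9} \cdot 20 \cdot 16 = -23411 - \frac{320}{9} = - \frac{211019}{9}$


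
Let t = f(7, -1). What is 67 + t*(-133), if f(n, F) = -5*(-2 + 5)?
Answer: 2062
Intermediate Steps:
f(n, F) = -15 (f(n, F) = -5*3 = -15)
t = -15
67 + t*(-133) = 67 - 15*(-133) = 67 + 1995 = 2062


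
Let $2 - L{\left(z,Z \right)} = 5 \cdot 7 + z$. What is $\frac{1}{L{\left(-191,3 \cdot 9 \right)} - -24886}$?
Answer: $\frac{1}{25044} \approx 3.993 \cdot 10^{-5}$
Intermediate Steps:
$L{\left(z,Z \right)} = -33 - z$ ($L{\left(z,Z \right)} = 2 - \left(5 \cdot 7 + z\right) = 2 - \left(35 + z\right) = -33 - z$)
$\frac{1}{L{\left(-191,3 \cdot 9 \right)} - -24886} = \frac{1}{\left(-33 - -191\right) - -24886} = \frac{1}{\left(-33 + 191\right) + \left(-8870 + 33756\right)} = \frac{1}{158 + 24886} = \frac{1}{25044}$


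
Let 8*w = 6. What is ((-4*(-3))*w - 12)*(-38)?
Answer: 114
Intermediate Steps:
w = ¾ (w = (⅛)*6 = ¾ ≈ 0.75000)
((-4*(-3))*w - 12)*(-38) = (-4*(-3)*(¾) - 12)*(-38) = (12*(¾) - 12)*(-38) = (9 - 12)*(-38) = -3*(-38) = 114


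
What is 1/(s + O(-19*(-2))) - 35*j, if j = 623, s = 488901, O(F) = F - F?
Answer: -10660486304/488901 ≈ -21805.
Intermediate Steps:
O(F) = 0
1/(s + O(-19*(-2))) - 35*j = 1/(488901 + 0) - 35*623 = 1/488901 - 1*21805 = 1/488901 - 21805 = -10660486304/488901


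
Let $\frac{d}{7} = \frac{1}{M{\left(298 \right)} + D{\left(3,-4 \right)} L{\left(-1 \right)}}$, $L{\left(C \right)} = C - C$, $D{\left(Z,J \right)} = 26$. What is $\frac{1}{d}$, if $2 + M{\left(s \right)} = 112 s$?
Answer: $\frac{33374}{7} \approx 4767.7$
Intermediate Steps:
$M{\left(s \right)} = -2 + 112 s$
$L{\left(C \right)} = 0$
$d = \frac{7}{33374}$ ($d = \frac{7}{\left(-2 + 112 \cdot 298\right) + 26 \cdot 0} = \frac{7}{\left(-2 + 33376\right) + 0} = \frac{7}{33374 + 0} = \frac{7}{33374} \approx 0.00020974$)
$\frac{1}{d} = \frac{1}{\frac{7}{33374}} = \frac{33374}{7}$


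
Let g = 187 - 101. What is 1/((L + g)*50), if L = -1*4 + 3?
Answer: 1/4250 ≈ 0.00023529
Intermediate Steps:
L = -1 (L = -4 + 3 = -1)
g = 86
1/((L + g)*50) = 1/((-1 + 86)*50) = 1/(85*50) = 1/4250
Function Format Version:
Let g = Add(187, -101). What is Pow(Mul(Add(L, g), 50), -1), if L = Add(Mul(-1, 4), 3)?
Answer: Rational(1, 4250) ≈ 0.00023529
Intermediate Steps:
L = -1 (L = Add(-4, 3) = -1)
g = 86
Pow(Mul(Add(L, g), 50), -1) = Pow(Mul(Add(-1, 86), 50), -1) = Pow(Mul(85, 50), -1) = Pow(4250, -1) = Rational(1, 4250)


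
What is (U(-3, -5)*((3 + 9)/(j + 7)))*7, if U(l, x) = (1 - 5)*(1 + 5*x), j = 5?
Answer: 672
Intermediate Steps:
U(l, x) = -4 - 20*x (U(l, x) = -4*(1 + 5*x) = -4 - 20*x)
(U(-3, -5)*((3 + 9)/(j + 7)))*7 = ((-4 - 20*(-5))*((3 + 9)/(5 + 7)))*7 = ((-4 + 100)*(12/12))*7 = (96*(12*(1/12)))*7 = (96*1)*7 = 96*7 = 672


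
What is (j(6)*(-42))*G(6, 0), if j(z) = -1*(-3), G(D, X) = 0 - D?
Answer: 756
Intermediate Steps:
G(D, X) = -D
j(z) = 3
(j(6)*(-42))*G(6, 0) = (3*(-42))*(-1*6) = -126*(-6) = 756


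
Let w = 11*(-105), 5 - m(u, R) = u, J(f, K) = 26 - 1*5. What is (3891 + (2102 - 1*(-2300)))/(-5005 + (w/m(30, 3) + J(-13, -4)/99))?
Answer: -1368345/818167 ≈ -1.6725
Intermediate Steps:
J(f, K) = 21 (J(f, K) = 26 - 5 = 21)
m(u, R) = 5 - u
w = -1155
(3891 + (2102 - 1*(-2300)))/(-5005 + (w/m(30, 3) + J(-13, -4)/99)) = (3891 + (2102 - 1*(-2300)))/(-5005 + (-1155/(5 - 1*30) + 21/99)) = (3891 + (2102 + 2300))/(-5005 + (-1155/(5 - 30) + 21*(1/99))) = (3891 + 4402)/(-5005 + (-1155/(-25) + 7/33)) = 8293/(-5005 + (-1155*(-1/25) + 7/33)) = 8293/(-5005 + (231/5 + 7/33)) = 8293/(-5005 + 7658/165) = 8293/(-818167/165) = 8293*(-165/818167) = -1368345/818167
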